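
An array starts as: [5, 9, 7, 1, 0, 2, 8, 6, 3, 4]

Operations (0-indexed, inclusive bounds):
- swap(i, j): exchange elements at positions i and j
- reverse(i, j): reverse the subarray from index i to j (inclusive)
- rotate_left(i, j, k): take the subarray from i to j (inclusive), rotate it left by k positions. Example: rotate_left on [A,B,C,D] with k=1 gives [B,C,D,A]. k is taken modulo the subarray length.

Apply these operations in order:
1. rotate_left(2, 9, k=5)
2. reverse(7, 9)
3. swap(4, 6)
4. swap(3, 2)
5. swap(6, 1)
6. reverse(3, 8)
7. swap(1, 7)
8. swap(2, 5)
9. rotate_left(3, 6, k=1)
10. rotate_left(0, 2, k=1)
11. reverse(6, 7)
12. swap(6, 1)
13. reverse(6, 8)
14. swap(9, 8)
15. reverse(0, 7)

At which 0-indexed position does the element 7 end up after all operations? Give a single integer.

Answer: 2

Derivation:
After 1 (rotate_left(2, 9, k=5)): [5, 9, 6, 3, 4, 7, 1, 0, 2, 8]
After 2 (reverse(7, 9)): [5, 9, 6, 3, 4, 7, 1, 8, 2, 0]
After 3 (swap(4, 6)): [5, 9, 6, 3, 1, 7, 4, 8, 2, 0]
After 4 (swap(3, 2)): [5, 9, 3, 6, 1, 7, 4, 8, 2, 0]
After 5 (swap(6, 1)): [5, 4, 3, 6, 1, 7, 9, 8, 2, 0]
After 6 (reverse(3, 8)): [5, 4, 3, 2, 8, 9, 7, 1, 6, 0]
After 7 (swap(1, 7)): [5, 1, 3, 2, 8, 9, 7, 4, 6, 0]
After 8 (swap(2, 5)): [5, 1, 9, 2, 8, 3, 7, 4, 6, 0]
After 9 (rotate_left(3, 6, k=1)): [5, 1, 9, 8, 3, 7, 2, 4, 6, 0]
After 10 (rotate_left(0, 2, k=1)): [1, 9, 5, 8, 3, 7, 2, 4, 6, 0]
After 11 (reverse(6, 7)): [1, 9, 5, 8, 3, 7, 4, 2, 6, 0]
After 12 (swap(6, 1)): [1, 4, 5, 8, 3, 7, 9, 2, 6, 0]
After 13 (reverse(6, 8)): [1, 4, 5, 8, 3, 7, 6, 2, 9, 0]
After 14 (swap(9, 8)): [1, 4, 5, 8, 3, 7, 6, 2, 0, 9]
After 15 (reverse(0, 7)): [2, 6, 7, 3, 8, 5, 4, 1, 0, 9]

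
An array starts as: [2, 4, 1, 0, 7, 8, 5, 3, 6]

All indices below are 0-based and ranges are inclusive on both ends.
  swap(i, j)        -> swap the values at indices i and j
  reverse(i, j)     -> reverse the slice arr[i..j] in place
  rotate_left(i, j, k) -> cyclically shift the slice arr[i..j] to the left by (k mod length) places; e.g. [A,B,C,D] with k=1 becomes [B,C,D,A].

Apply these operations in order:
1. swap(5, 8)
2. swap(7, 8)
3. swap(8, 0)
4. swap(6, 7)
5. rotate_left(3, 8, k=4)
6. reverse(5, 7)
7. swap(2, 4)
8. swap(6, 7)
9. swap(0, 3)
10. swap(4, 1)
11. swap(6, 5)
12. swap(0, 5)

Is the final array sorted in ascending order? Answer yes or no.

Answer: yes

Derivation:
After 1 (swap(5, 8)): [2, 4, 1, 0, 7, 6, 5, 3, 8]
After 2 (swap(7, 8)): [2, 4, 1, 0, 7, 6, 5, 8, 3]
After 3 (swap(8, 0)): [3, 4, 1, 0, 7, 6, 5, 8, 2]
After 4 (swap(6, 7)): [3, 4, 1, 0, 7, 6, 8, 5, 2]
After 5 (rotate_left(3, 8, k=4)): [3, 4, 1, 5, 2, 0, 7, 6, 8]
After 6 (reverse(5, 7)): [3, 4, 1, 5, 2, 6, 7, 0, 8]
After 7 (swap(2, 4)): [3, 4, 2, 5, 1, 6, 7, 0, 8]
After 8 (swap(6, 7)): [3, 4, 2, 5, 1, 6, 0, 7, 8]
After 9 (swap(0, 3)): [5, 4, 2, 3, 1, 6, 0, 7, 8]
After 10 (swap(4, 1)): [5, 1, 2, 3, 4, 6, 0, 7, 8]
After 11 (swap(6, 5)): [5, 1, 2, 3, 4, 0, 6, 7, 8]
After 12 (swap(0, 5)): [0, 1, 2, 3, 4, 5, 6, 7, 8]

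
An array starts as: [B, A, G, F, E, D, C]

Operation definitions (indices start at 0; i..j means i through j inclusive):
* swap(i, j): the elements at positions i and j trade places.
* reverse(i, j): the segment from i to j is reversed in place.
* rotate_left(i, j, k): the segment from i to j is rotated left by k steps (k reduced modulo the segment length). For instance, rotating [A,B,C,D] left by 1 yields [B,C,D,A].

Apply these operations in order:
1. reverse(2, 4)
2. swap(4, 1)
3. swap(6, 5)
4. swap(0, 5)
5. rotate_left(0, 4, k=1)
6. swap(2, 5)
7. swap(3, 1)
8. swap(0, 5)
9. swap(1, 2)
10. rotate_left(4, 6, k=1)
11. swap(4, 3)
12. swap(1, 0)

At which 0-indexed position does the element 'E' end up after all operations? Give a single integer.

After 1 (reverse(2, 4)): [B, A, E, F, G, D, C]
After 2 (swap(4, 1)): [B, G, E, F, A, D, C]
After 3 (swap(6, 5)): [B, G, E, F, A, C, D]
After 4 (swap(0, 5)): [C, G, E, F, A, B, D]
After 5 (rotate_left(0, 4, k=1)): [G, E, F, A, C, B, D]
After 6 (swap(2, 5)): [G, E, B, A, C, F, D]
After 7 (swap(3, 1)): [G, A, B, E, C, F, D]
After 8 (swap(0, 5)): [F, A, B, E, C, G, D]
After 9 (swap(1, 2)): [F, B, A, E, C, G, D]
After 10 (rotate_left(4, 6, k=1)): [F, B, A, E, G, D, C]
After 11 (swap(4, 3)): [F, B, A, G, E, D, C]
After 12 (swap(1, 0)): [B, F, A, G, E, D, C]

Answer: 4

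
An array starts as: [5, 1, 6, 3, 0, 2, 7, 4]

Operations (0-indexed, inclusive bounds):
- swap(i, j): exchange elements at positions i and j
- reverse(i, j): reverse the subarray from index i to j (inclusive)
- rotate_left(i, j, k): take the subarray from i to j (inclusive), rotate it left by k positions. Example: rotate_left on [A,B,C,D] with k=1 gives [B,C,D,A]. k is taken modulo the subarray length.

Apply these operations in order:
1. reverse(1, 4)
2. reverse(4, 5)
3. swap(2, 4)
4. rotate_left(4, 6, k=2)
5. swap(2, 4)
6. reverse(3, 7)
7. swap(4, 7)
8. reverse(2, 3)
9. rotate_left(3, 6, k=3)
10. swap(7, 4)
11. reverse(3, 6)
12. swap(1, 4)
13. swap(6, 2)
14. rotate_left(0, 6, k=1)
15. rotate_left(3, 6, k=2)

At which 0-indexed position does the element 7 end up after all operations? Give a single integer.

After 1 (reverse(1, 4)): [5, 0, 3, 6, 1, 2, 7, 4]
After 2 (reverse(4, 5)): [5, 0, 3, 6, 2, 1, 7, 4]
After 3 (swap(2, 4)): [5, 0, 2, 6, 3, 1, 7, 4]
After 4 (rotate_left(4, 6, k=2)): [5, 0, 2, 6, 7, 3, 1, 4]
After 5 (swap(2, 4)): [5, 0, 7, 6, 2, 3, 1, 4]
After 6 (reverse(3, 7)): [5, 0, 7, 4, 1, 3, 2, 6]
After 7 (swap(4, 7)): [5, 0, 7, 4, 6, 3, 2, 1]
After 8 (reverse(2, 3)): [5, 0, 4, 7, 6, 3, 2, 1]
After 9 (rotate_left(3, 6, k=3)): [5, 0, 4, 2, 7, 6, 3, 1]
After 10 (swap(7, 4)): [5, 0, 4, 2, 1, 6, 3, 7]
After 11 (reverse(3, 6)): [5, 0, 4, 3, 6, 1, 2, 7]
After 12 (swap(1, 4)): [5, 6, 4, 3, 0, 1, 2, 7]
After 13 (swap(6, 2)): [5, 6, 2, 3, 0, 1, 4, 7]
After 14 (rotate_left(0, 6, k=1)): [6, 2, 3, 0, 1, 4, 5, 7]
After 15 (rotate_left(3, 6, k=2)): [6, 2, 3, 4, 5, 0, 1, 7]

Answer: 7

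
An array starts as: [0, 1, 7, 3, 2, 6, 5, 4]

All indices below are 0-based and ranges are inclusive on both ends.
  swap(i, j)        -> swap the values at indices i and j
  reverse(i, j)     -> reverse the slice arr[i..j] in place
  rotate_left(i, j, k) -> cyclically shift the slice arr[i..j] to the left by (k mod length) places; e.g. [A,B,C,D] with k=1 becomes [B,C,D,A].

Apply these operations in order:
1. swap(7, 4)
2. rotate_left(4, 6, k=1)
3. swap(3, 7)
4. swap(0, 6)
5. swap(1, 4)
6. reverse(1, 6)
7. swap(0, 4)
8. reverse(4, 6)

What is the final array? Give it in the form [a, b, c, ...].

Answer: [2, 0, 5, 1, 6, 7, 4, 3]

Derivation:
After 1 (swap(7, 4)): [0, 1, 7, 3, 4, 6, 5, 2]
After 2 (rotate_left(4, 6, k=1)): [0, 1, 7, 3, 6, 5, 4, 2]
After 3 (swap(3, 7)): [0, 1, 7, 2, 6, 5, 4, 3]
After 4 (swap(0, 6)): [4, 1, 7, 2, 6, 5, 0, 3]
After 5 (swap(1, 4)): [4, 6, 7, 2, 1, 5, 0, 3]
After 6 (reverse(1, 6)): [4, 0, 5, 1, 2, 7, 6, 3]
After 7 (swap(0, 4)): [2, 0, 5, 1, 4, 7, 6, 3]
After 8 (reverse(4, 6)): [2, 0, 5, 1, 6, 7, 4, 3]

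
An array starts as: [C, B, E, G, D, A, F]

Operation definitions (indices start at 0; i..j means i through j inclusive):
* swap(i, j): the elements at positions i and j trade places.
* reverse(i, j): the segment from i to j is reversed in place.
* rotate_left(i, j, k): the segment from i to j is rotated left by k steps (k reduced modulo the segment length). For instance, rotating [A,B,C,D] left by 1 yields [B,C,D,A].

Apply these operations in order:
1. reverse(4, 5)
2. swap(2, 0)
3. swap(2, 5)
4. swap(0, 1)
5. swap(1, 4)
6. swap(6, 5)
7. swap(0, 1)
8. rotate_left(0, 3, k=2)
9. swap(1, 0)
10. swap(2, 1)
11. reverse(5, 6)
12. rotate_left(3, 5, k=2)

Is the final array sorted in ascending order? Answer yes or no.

Answer: no

Derivation:
After 1 (reverse(4, 5)): [C, B, E, G, A, D, F]
After 2 (swap(2, 0)): [E, B, C, G, A, D, F]
After 3 (swap(2, 5)): [E, B, D, G, A, C, F]
After 4 (swap(0, 1)): [B, E, D, G, A, C, F]
After 5 (swap(1, 4)): [B, A, D, G, E, C, F]
After 6 (swap(6, 5)): [B, A, D, G, E, F, C]
After 7 (swap(0, 1)): [A, B, D, G, E, F, C]
After 8 (rotate_left(0, 3, k=2)): [D, G, A, B, E, F, C]
After 9 (swap(1, 0)): [G, D, A, B, E, F, C]
After 10 (swap(2, 1)): [G, A, D, B, E, F, C]
After 11 (reverse(5, 6)): [G, A, D, B, E, C, F]
After 12 (rotate_left(3, 5, k=2)): [G, A, D, C, B, E, F]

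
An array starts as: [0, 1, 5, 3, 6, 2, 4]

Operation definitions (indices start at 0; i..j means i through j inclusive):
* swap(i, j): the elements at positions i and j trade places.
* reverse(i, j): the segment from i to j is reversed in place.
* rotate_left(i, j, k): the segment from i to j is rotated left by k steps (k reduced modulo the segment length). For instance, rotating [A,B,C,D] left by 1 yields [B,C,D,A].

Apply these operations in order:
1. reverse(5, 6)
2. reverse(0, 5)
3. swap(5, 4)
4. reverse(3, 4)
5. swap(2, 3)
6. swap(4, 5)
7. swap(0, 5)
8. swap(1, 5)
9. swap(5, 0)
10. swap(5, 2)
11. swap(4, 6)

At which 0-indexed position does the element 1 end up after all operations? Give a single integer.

Answer: 6

Derivation:
After 1 (reverse(5, 6)): [0, 1, 5, 3, 6, 4, 2]
After 2 (reverse(0, 5)): [4, 6, 3, 5, 1, 0, 2]
After 3 (swap(5, 4)): [4, 6, 3, 5, 0, 1, 2]
After 4 (reverse(3, 4)): [4, 6, 3, 0, 5, 1, 2]
After 5 (swap(2, 3)): [4, 6, 0, 3, 5, 1, 2]
After 6 (swap(4, 5)): [4, 6, 0, 3, 1, 5, 2]
After 7 (swap(0, 5)): [5, 6, 0, 3, 1, 4, 2]
After 8 (swap(1, 5)): [5, 4, 0, 3, 1, 6, 2]
After 9 (swap(5, 0)): [6, 4, 0, 3, 1, 5, 2]
After 10 (swap(5, 2)): [6, 4, 5, 3, 1, 0, 2]
After 11 (swap(4, 6)): [6, 4, 5, 3, 2, 0, 1]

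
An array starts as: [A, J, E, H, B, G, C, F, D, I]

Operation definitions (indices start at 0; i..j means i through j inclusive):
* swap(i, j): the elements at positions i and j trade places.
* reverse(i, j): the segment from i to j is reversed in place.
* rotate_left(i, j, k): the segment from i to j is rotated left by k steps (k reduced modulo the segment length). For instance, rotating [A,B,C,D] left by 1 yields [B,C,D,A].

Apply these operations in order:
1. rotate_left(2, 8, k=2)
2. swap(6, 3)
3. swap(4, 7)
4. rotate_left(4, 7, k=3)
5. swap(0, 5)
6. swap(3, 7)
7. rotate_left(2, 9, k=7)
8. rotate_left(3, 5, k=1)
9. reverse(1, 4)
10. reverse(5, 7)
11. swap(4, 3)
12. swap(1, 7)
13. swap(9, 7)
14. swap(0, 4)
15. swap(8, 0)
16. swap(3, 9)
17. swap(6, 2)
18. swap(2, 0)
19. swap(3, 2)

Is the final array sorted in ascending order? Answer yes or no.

Answer: yes

Derivation:
After 1 (rotate_left(2, 8, k=2)): [A, J, B, G, C, F, D, E, H, I]
After 2 (swap(6, 3)): [A, J, B, D, C, F, G, E, H, I]
After 3 (swap(4, 7)): [A, J, B, D, E, F, G, C, H, I]
After 4 (rotate_left(4, 7, k=3)): [A, J, B, D, C, E, F, G, H, I]
After 5 (swap(0, 5)): [E, J, B, D, C, A, F, G, H, I]
After 6 (swap(3, 7)): [E, J, B, G, C, A, F, D, H, I]
After 7 (rotate_left(2, 9, k=7)): [E, J, I, B, G, C, A, F, D, H]
After 8 (rotate_left(3, 5, k=1)): [E, J, I, G, C, B, A, F, D, H]
After 9 (reverse(1, 4)): [E, C, G, I, J, B, A, F, D, H]
After 10 (reverse(5, 7)): [E, C, G, I, J, F, A, B, D, H]
After 11 (swap(4, 3)): [E, C, G, J, I, F, A, B, D, H]
After 12 (swap(1, 7)): [E, B, G, J, I, F, A, C, D, H]
After 13 (swap(9, 7)): [E, B, G, J, I, F, A, H, D, C]
After 14 (swap(0, 4)): [I, B, G, J, E, F, A, H, D, C]
After 15 (swap(8, 0)): [D, B, G, J, E, F, A, H, I, C]
After 16 (swap(3, 9)): [D, B, G, C, E, F, A, H, I, J]
After 17 (swap(6, 2)): [D, B, A, C, E, F, G, H, I, J]
After 18 (swap(2, 0)): [A, B, D, C, E, F, G, H, I, J]
After 19 (swap(3, 2)): [A, B, C, D, E, F, G, H, I, J]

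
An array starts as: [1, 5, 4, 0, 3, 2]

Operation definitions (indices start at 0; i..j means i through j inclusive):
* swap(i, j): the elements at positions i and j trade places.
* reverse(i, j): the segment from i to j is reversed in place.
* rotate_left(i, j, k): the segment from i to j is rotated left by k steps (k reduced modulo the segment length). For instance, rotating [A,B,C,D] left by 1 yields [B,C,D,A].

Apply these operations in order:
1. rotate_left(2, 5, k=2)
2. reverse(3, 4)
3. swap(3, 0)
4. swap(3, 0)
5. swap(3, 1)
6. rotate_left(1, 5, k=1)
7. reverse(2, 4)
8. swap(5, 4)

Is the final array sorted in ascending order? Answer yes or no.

Answer: no

Derivation:
After 1 (rotate_left(2, 5, k=2)): [1, 5, 3, 2, 4, 0]
After 2 (reverse(3, 4)): [1, 5, 3, 4, 2, 0]
After 3 (swap(3, 0)): [4, 5, 3, 1, 2, 0]
After 4 (swap(3, 0)): [1, 5, 3, 4, 2, 0]
After 5 (swap(3, 1)): [1, 4, 3, 5, 2, 0]
After 6 (rotate_left(1, 5, k=1)): [1, 3, 5, 2, 0, 4]
After 7 (reverse(2, 4)): [1, 3, 0, 2, 5, 4]
After 8 (swap(5, 4)): [1, 3, 0, 2, 4, 5]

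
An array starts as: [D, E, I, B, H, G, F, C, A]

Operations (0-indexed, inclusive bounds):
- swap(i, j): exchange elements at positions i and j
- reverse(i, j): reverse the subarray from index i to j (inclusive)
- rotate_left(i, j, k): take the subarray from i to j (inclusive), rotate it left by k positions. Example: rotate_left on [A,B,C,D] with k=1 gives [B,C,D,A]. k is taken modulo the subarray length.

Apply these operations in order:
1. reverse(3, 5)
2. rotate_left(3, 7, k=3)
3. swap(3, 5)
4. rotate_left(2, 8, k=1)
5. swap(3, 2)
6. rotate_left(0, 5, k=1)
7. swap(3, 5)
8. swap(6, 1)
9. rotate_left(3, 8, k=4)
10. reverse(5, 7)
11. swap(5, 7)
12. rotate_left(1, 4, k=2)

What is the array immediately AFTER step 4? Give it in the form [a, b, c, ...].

After 1 (reverse(3, 5)): [D, E, I, G, H, B, F, C, A]
After 2 (rotate_left(3, 7, k=3)): [D, E, I, F, C, G, H, B, A]
After 3 (swap(3, 5)): [D, E, I, G, C, F, H, B, A]
After 4 (rotate_left(2, 8, k=1)): [D, E, G, C, F, H, B, A, I]

Answer: [D, E, G, C, F, H, B, A, I]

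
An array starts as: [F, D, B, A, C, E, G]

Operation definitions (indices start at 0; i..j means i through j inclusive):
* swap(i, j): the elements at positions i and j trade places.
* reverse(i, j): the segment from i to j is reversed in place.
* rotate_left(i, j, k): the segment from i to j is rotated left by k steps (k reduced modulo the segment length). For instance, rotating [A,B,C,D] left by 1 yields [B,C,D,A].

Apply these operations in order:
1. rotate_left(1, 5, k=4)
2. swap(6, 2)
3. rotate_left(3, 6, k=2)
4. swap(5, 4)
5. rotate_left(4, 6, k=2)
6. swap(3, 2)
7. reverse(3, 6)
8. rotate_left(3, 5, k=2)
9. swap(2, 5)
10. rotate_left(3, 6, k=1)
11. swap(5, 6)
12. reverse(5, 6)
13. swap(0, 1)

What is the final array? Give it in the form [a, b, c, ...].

Answer: [E, F, B, D, C, G, A]

Derivation:
After 1 (rotate_left(1, 5, k=4)): [F, E, D, B, A, C, G]
After 2 (swap(6, 2)): [F, E, G, B, A, C, D]
After 3 (rotate_left(3, 6, k=2)): [F, E, G, C, D, B, A]
After 4 (swap(5, 4)): [F, E, G, C, B, D, A]
After 5 (rotate_left(4, 6, k=2)): [F, E, G, C, A, B, D]
After 6 (swap(3, 2)): [F, E, C, G, A, B, D]
After 7 (reverse(3, 6)): [F, E, C, D, B, A, G]
After 8 (rotate_left(3, 5, k=2)): [F, E, C, A, D, B, G]
After 9 (swap(2, 5)): [F, E, B, A, D, C, G]
After 10 (rotate_left(3, 6, k=1)): [F, E, B, D, C, G, A]
After 11 (swap(5, 6)): [F, E, B, D, C, A, G]
After 12 (reverse(5, 6)): [F, E, B, D, C, G, A]
After 13 (swap(0, 1)): [E, F, B, D, C, G, A]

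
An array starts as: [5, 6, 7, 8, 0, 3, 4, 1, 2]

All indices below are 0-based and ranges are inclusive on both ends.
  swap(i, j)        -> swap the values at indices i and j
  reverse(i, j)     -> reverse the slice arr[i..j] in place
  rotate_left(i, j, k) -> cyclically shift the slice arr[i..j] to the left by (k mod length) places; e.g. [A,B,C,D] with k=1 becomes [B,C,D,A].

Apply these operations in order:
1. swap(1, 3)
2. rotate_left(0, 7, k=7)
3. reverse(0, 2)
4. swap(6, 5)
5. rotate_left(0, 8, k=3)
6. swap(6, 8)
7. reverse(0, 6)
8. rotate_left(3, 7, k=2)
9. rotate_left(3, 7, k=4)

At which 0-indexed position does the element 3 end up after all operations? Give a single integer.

Answer: 3

Derivation:
After 1 (swap(1, 3)): [5, 8, 7, 6, 0, 3, 4, 1, 2]
After 2 (rotate_left(0, 7, k=7)): [1, 5, 8, 7, 6, 0, 3, 4, 2]
After 3 (reverse(0, 2)): [8, 5, 1, 7, 6, 0, 3, 4, 2]
After 4 (swap(6, 5)): [8, 5, 1, 7, 6, 3, 0, 4, 2]
After 5 (rotate_left(0, 8, k=3)): [7, 6, 3, 0, 4, 2, 8, 5, 1]
After 6 (swap(6, 8)): [7, 6, 3, 0, 4, 2, 1, 5, 8]
After 7 (reverse(0, 6)): [1, 2, 4, 0, 3, 6, 7, 5, 8]
After 8 (rotate_left(3, 7, k=2)): [1, 2, 4, 6, 7, 5, 0, 3, 8]
After 9 (rotate_left(3, 7, k=4)): [1, 2, 4, 3, 6, 7, 5, 0, 8]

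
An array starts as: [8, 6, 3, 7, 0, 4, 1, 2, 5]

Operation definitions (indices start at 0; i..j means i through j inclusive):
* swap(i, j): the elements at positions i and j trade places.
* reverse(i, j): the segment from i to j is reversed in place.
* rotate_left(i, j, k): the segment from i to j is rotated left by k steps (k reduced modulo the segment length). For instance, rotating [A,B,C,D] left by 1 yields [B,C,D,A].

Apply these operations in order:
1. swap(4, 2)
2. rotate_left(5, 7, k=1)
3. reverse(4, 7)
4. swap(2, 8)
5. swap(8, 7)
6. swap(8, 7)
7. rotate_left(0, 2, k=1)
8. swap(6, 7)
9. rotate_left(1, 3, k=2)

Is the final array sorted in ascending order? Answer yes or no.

After 1 (swap(4, 2)): [8, 6, 0, 7, 3, 4, 1, 2, 5]
After 2 (rotate_left(5, 7, k=1)): [8, 6, 0, 7, 3, 1, 2, 4, 5]
After 3 (reverse(4, 7)): [8, 6, 0, 7, 4, 2, 1, 3, 5]
After 4 (swap(2, 8)): [8, 6, 5, 7, 4, 2, 1, 3, 0]
After 5 (swap(8, 7)): [8, 6, 5, 7, 4, 2, 1, 0, 3]
After 6 (swap(8, 7)): [8, 6, 5, 7, 4, 2, 1, 3, 0]
After 7 (rotate_left(0, 2, k=1)): [6, 5, 8, 7, 4, 2, 1, 3, 0]
After 8 (swap(6, 7)): [6, 5, 8, 7, 4, 2, 3, 1, 0]
After 9 (rotate_left(1, 3, k=2)): [6, 7, 5, 8, 4, 2, 3, 1, 0]

Answer: no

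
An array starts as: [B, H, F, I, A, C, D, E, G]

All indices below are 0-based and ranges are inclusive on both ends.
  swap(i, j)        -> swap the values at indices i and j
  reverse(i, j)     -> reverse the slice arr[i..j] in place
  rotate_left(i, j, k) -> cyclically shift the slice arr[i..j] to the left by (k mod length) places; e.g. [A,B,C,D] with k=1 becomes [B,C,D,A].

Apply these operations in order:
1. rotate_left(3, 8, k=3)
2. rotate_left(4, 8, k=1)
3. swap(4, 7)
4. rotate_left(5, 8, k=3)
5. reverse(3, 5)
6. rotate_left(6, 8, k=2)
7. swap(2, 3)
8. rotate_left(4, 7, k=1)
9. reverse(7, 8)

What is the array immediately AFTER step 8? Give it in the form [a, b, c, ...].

Answer: [B, H, E, F, D, G, I, C, A]

Derivation:
After 1 (rotate_left(3, 8, k=3)): [B, H, F, D, E, G, I, A, C]
After 2 (rotate_left(4, 8, k=1)): [B, H, F, D, G, I, A, C, E]
After 3 (swap(4, 7)): [B, H, F, D, C, I, A, G, E]
After 4 (rotate_left(5, 8, k=3)): [B, H, F, D, C, E, I, A, G]
After 5 (reverse(3, 5)): [B, H, F, E, C, D, I, A, G]
After 6 (rotate_left(6, 8, k=2)): [B, H, F, E, C, D, G, I, A]
After 7 (swap(2, 3)): [B, H, E, F, C, D, G, I, A]
After 8 (rotate_left(4, 7, k=1)): [B, H, E, F, D, G, I, C, A]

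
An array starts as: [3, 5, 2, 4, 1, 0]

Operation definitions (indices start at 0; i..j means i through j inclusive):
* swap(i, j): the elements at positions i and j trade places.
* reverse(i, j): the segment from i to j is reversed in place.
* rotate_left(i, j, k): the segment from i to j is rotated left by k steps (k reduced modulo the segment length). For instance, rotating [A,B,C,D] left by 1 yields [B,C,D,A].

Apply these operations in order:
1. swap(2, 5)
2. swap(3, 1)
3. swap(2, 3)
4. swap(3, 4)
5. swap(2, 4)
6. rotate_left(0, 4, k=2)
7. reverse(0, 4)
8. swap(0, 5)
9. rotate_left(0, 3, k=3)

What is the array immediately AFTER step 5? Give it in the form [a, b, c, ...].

Answer: [3, 4, 0, 1, 5, 2]

Derivation:
After 1 (swap(2, 5)): [3, 5, 0, 4, 1, 2]
After 2 (swap(3, 1)): [3, 4, 0, 5, 1, 2]
After 3 (swap(2, 3)): [3, 4, 5, 0, 1, 2]
After 4 (swap(3, 4)): [3, 4, 5, 1, 0, 2]
After 5 (swap(2, 4)): [3, 4, 0, 1, 5, 2]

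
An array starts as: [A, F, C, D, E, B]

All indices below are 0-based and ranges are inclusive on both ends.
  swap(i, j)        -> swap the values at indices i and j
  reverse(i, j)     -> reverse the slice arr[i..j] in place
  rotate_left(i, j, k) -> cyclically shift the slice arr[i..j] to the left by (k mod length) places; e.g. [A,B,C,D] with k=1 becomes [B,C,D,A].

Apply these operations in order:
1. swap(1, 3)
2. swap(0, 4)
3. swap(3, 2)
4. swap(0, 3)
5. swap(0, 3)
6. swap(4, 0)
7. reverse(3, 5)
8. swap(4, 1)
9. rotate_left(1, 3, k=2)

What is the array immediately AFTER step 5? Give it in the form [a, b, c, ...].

After 1 (swap(1, 3)): [A, D, C, F, E, B]
After 2 (swap(0, 4)): [E, D, C, F, A, B]
After 3 (swap(3, 2)): [E, D, F, C, A, B]
After 4 (swap(0, 3)): [C, D, F, E, A, B]
After 5 (swap(0, 3)): [E, D, F, C, A, B]

Answer: [E, D, F, C, A, B]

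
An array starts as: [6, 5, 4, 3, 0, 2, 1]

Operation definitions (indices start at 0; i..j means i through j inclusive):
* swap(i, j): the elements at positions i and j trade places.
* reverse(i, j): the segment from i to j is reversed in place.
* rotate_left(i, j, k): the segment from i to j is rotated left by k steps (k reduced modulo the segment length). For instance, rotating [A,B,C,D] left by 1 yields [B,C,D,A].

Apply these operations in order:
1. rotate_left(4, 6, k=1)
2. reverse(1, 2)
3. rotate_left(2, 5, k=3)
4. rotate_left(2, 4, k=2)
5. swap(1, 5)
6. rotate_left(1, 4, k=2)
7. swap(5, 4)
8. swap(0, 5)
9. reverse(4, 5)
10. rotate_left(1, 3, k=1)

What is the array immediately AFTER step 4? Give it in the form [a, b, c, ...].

Answer: [6, 4, 3, 1, 5, 2, 0]

Derivation:
After 1 (rotate_left(4, 6, k=1)): [6, 5, 4, 3, 2, 1, 0]
After 2 (reverse(1, 2)): [6, 4, 5, 3, 2, 1, 0]
After 3 (rotate_left(2, 5, k=3)): [6, 4, 1, 5, 3, 2, 0]
After 4 (rotate_left(2, 4, k=2)): [6, 4, 3, 1, 5, 2, 0]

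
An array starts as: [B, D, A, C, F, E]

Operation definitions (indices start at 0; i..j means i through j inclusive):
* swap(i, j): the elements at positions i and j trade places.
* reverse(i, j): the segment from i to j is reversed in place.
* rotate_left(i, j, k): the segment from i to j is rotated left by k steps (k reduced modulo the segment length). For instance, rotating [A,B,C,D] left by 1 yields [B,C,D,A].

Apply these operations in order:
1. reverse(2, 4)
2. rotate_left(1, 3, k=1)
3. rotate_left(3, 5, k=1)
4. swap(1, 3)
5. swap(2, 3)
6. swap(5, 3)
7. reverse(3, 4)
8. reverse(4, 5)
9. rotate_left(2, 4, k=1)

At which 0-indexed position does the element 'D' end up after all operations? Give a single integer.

After 1 (reverse(2, 4)): [B, D, F, C, A, E]
After 2 (rotate_left(1, 3, k=1)): [B, F, C, D, A, E]
After 3 (rotate_left(3, 5, k=1)): [B, F, C, A, E, D]
After 4 (swap(1, 3)): [B, A, C, F, E, D]
After 5 (swap(2, 3)): [B, A, F, C, E, D]
After 6 (swap(5, 3)): [B, A, F, D, E, C]
After 7 (reverse(3, 4)): [B, A, F, E, D, C]
After 8 (reverse(4, 5)): [B, A, F, E, C, D]
After 9 (rotate_left(2, 4, k=1)): [B, A, E, C, F, D]

Answer: 5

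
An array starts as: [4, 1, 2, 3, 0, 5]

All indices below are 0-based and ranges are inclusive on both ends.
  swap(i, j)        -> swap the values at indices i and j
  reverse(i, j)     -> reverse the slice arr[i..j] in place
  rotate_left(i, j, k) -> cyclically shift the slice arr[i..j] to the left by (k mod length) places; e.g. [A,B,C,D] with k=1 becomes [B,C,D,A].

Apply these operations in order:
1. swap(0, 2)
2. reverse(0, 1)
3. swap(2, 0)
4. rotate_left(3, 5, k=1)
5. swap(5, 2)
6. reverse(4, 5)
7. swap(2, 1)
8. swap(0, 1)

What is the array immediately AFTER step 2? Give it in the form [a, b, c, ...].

After 1 (swap(0, 2)): [2, 1, 4, 3, 0, 5]
After 2 (reverse(0, 1)): [1, 2, 4, 3, 0, 5]

Answer: [1, 2, 4, 3, 0, 5]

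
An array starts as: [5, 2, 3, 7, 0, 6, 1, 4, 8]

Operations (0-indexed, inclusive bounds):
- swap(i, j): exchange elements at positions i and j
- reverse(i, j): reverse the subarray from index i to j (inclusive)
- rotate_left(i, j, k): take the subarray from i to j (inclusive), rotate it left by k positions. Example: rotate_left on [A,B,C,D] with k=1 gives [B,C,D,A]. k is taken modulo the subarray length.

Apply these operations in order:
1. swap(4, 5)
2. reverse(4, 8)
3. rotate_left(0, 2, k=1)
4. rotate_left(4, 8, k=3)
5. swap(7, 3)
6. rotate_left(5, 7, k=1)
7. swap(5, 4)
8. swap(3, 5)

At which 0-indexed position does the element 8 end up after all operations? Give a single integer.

After 1 (swap(4, 5)): [5, 2, 3, 7, 6, 0, 1, 4, 8]
After 2 (reverse(4, 8)): [5, 2, 3, 7, 8, 4, 1, 0, 6]
After 3 (rotate_left(0, 2, k=1)): [2, 3, 5, 7, 8, 4, 1, 0, 6]
After 4 (rotate_left(4, 8, k=3)): [2, 3, 5, 7, 0, 6, 8, 4, 1]
After 5 (swap(7, 3)): [2, 3, 5, 4, 0, 6, 8, 7, 1]
After 6 (rotate_left(5, 7, k=1)): [2, 3, 5, 4, 0, 8, 7, 6, 1]
After 7 (swap(5, 4)): [2, 3, 5, 4, 8, 0, 7, 6, 1]
After 8 (swap(3, 5)): [2, 3, 5, 0, 8, 4, 7, 6, 1]

Answer: 4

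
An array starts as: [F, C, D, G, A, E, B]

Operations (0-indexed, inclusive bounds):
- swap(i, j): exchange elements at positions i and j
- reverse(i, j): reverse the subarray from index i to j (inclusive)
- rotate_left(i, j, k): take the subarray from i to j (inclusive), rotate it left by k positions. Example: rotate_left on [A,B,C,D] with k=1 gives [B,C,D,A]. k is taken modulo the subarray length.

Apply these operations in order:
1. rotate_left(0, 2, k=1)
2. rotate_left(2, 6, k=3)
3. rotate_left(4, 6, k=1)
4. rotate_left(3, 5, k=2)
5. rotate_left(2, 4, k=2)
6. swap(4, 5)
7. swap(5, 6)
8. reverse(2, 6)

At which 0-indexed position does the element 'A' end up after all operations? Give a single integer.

Answer: 2

Derivation:
After 1 (rotate_left(0, 2, k=1)): [C, D, F, G, A, E, B]
After 2 (rotate_left(2, 6, k=3)): [C, D, E, B, F, G, A]
After 3 (rotate_left(4, 6, k=1)): [C, D, E, B, G, A, F]
After 4 (rotate_left(3, 5, k=2)): [C, D, E, A, B, G, F]
After 5 (rotate_left(2, 4, k=2)): [C, D, B, E, A, G, F]
After 6 (swap(4, 5)): [C, D, B, E, G, A, F]
After 7 (swap(5, 6)): [C, D, B, E, G, F, A]
After 8 (reverse(2, 6)): [C, D, A, F, G, E, B]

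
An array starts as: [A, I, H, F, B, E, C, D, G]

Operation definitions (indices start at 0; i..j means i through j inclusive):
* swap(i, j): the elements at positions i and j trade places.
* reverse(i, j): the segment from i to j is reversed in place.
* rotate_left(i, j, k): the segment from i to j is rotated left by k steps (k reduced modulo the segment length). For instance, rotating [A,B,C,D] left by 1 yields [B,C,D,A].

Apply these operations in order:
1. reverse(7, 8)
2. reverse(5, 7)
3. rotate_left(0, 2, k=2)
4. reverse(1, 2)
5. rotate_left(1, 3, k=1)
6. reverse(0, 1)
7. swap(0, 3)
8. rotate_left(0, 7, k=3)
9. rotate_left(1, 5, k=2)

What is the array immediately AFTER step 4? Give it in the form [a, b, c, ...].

Answer: [H, I, A, F, B, G, C, E, D]

Derivation:
After 1 (reverse(7, 8)): [A, I, H, F, B, E, C, G, D]
After 2 (reverse(5, 7)): [A, I, H, F, B, G, C, E, D]
After 3 (rotate_left(0, 2, k=2)): [H, A, I, F, B, G, C, E, D]
After 4 (reverse(1, 2)): [H, I, A, F, B, G, C, E, D]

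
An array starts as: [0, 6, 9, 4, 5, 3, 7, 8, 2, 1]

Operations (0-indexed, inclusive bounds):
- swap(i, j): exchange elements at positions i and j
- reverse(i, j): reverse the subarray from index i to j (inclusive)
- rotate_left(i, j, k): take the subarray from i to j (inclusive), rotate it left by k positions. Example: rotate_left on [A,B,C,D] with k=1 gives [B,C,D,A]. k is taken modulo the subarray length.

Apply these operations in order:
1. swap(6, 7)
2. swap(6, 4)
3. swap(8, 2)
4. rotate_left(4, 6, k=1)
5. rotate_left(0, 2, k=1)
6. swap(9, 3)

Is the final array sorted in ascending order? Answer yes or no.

Answer: no

Derivation:
After 1 (swap(6, 7)): [0, 6, 9, 4, 5, 3, 8, 7, 2, 1]
After 2 (swap(6, 4)): [0, 6, 9, 4, 8, 3, 5, 7, 2, 1]
After 3 (swap(8, 2)): [0, 6, 2, 4, 8, 3, 5, 7, 9, 1]
After 4 (rotate_left(4, 6, k=1)): [0, 6, 2, 4, 3, 5, 8, 7, 9, 1]
After 5 (rotate_left(0, 2, k=1)): [6, 2, 0, 4, 3, 5, 8, 7, 9, 1]
After 6 (swap(9, 3)): [6, 2, 0, 1, 3, 5, 8, 7, 9, 4]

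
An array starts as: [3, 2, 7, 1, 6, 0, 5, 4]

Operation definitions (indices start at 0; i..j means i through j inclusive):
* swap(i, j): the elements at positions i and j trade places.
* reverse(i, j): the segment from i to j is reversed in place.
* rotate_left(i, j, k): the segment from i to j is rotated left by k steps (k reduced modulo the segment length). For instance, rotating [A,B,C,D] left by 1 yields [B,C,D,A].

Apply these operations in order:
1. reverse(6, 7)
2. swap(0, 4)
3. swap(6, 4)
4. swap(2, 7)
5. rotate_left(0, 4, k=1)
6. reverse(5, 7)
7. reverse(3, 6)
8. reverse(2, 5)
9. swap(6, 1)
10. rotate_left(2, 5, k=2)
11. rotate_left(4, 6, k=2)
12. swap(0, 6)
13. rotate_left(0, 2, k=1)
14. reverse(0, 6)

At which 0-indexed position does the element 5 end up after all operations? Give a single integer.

Answer: 2

Derivation:
After 1 (reverse(6, 7)): [3, 2, 7, 1, 6, 0, 4, 5]
After 2 (swap(0, 4)): [6, 2, 7, 1, 3, 0, 4, 5]
After 3 (swap(6, 4)): [6, 2, 7, 1, 4, 0, 3, 5]
After 4 (swap(2, 7)): [6, 2, 5, 1, 4, 0, 3, 7]
After 5 (rotate_left(0, 4, k=1)): [2, 5, 1, 4, 6, 0, 3, 7]
After 6 (reverse(5, 7)): [2, 5, 1, 4, 6, 7, 3, 0]
After 7 (reverse(3, 6)): [2, 5, 1, 3, 7, 6, 4, 0]
After 8 (reverse(2, 5)): [2, 5, 6, 7, 3, 1, 4, 0]
After 9 (swap(6, 1)): [2, 4, 6, 7, 3, 1, 5, 0]
After 10 (rotate_left(2, 5, k=2)): [2, 4, 3, 1, 6, 7, 5, 0]
After 11 (rotate_left(4, 6, k=2)): [2, 4, 3, 1, 5, 6, 7, 0]
After 12 (swap(0, 6)): [7, 4, 3, 1, 5, 6, 2, 0]
After 13 (rotate_left(0, 2, k=1)): [4, 3, 7, 1, 5, 6, 2, 0]
After 14 (reverse(0, 6)): [2, 6, 5, 1, 7, 3, 4, 0]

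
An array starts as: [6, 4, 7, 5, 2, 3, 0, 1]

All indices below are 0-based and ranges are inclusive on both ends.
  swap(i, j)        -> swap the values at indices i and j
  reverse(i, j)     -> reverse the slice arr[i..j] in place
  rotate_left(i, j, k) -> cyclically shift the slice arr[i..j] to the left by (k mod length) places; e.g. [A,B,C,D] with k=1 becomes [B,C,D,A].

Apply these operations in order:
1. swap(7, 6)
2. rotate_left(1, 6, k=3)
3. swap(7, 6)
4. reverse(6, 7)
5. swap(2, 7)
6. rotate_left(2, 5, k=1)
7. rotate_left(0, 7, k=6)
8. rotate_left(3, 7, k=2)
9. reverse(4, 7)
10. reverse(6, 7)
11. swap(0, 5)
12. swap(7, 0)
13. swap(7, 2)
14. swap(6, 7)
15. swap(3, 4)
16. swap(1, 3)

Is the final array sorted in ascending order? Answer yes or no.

Answer: yes

Derivation:
After 1 (swap(7, 6)): [6, 4, 7, 5, 2, 3, 1, 0]
After 2 (rotate_left(1, 6, k=3)): [6, 2, 3, 1, 4, 7, 5, 0]
After 3 (swap(7, 6)): [6, 2, 3, 1, 4, 7, 0, 5]
After 4 (reverse(6, 7)): [6, 2, 3, 1, 4, 7, 5, 0]
After 5 (swap(2, 7)): [6, 2, 0, 1, 4, 7, 5, 3]
After 6 (rotate_left(2, 5, k=1)): [6, 2, 1, 4, 7, 0, 5, 3]
After 7 (rotate_left(0, 7, k=6)): [5, 3, 6, 2, 1, 4, 7, 0]
After 8 (rotate_left(3, 7, k=2)): [5, 3, 6, 4, 7, 0, 2, 1]
After 9 (reverse(4, 7)): [5, 3, 6, 4, 1, 2, 0, 7]
After 10 (reverse(6, 7)): [5, 3, 6, 4, 1, 2, 7, 0]
After 11 (swap(0, 5)): [2, 3, 6, 4, 1, 5, 7, 0]
After 12 (swap(7, 0)): [0, 3, 6, 4, 1, 5, 7, 2]
After 13 (swap(7, 2)): [0, 3, 2, 4, 1, 5, 7, 6]
After 14 (swap(6, 7)): [0, 3, 2, 4, 1, 5, 6, 7]
After 15 (swap(3, 4)): [0, 3, 2, 1, 4, 5, 6, 7]
After 16 (swap(1, 3)): [0, 1, 2, 3, 4, 5, 6, 7]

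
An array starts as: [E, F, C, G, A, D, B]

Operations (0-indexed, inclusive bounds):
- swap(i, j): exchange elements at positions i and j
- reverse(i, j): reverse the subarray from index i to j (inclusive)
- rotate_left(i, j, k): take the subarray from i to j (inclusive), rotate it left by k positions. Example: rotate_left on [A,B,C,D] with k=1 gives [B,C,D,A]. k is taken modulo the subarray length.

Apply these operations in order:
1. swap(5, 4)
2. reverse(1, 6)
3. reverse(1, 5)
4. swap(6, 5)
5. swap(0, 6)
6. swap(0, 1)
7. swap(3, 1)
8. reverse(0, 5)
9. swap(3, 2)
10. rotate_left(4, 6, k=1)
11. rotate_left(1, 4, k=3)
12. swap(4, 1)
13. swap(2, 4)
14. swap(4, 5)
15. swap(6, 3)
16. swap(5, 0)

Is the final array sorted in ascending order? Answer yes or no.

After 1 (swap(5, 4)): [E, F, C, G, D, A, B]
After 2 (reverse(1, 6)): [E, B, A, D, G, C, F]
After 3 (reverse(1, 5)): [E, C, G, D, A, B, F]
After 4 (swap(6, 5)): [E, C, G, D, A, F, B]
After 5 (swap(0, 6)): [B, C, G, D, A, F, E]
After 6 (swap(0, 1)): [C, B, G, D, A, F, E]
After 7 (swap(3, 1)): [C, D, G, B, A, F, E]
After 8 (reverse(0, 5)): [F, A, B, G, D, C, E]
After 9 (swap(3, 2)): [F, A, G, B, D, C, E]
After 10 (rotate_left(4, 6, k=1)): [F, A, G, B, C, E, D]
After 11 (rotate_left(1, 4, k=3)): [F, C, A, G, B, E, D]
After 12 (swap(4, 1)): [F, B, A, G, C, E, D]
After 13 (swap(2, 4)): [F, B, C, G, A, E, D]
After 14 (swap(4, 5)): [F, B, C, G, E, A, D]
After 15 (swap(6, 3)): [F, B, C, D, E, A, G]
After 16 (swap(5, 0)): [A, B, C, D, E, F, G]

Answer: yes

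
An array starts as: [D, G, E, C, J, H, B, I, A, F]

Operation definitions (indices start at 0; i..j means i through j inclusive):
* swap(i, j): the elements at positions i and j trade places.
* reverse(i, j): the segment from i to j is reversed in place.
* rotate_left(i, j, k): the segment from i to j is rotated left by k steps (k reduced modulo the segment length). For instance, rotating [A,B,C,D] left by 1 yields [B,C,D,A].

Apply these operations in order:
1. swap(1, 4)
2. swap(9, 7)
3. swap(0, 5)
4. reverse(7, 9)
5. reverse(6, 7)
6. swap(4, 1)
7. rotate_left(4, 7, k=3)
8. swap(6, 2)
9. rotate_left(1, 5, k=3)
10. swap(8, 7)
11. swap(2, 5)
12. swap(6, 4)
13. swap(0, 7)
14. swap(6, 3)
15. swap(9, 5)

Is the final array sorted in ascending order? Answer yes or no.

Answer: yes

Derivation:
After 1 (swap(1, 4)): [D, J, E, C, G, H, B, I, A, F]
After 2 (swap(9, 7)): [D, J, E, C, G, H, B, F, A, I]
After 3 (swap(0, 5)): [H, J, E, C, G, D, B, F, A, I]
After 4 (reverse(7, 9)): [H, J, E, C, G, D, B, I, A, F]
After 5 (reverse(6, 7)): [H, J, E, C, G, D, I, B, A, F]
After 6 (swap(4, 1)): [H, G, E, C, J, D, I, B, A, F]
After 7 (rotate_left(4, 7, k=3)): [H, G, E, C, B, J, D, I, A, F]
After 8 (swap(6, 2)): [H, G, D, C, B, J, E, I, A, F]
After 9 (rotate_left(1, 5, k=3)): [H, B, J, G, D, C, E, I, A, F]
After 10 (swap(8, 7)): [H, B, J, G, D, C, E, A, I, F]
After 11 (swap(2, 5)): [H, B, C, G, D, J, E, A, I, F]
After 12 (swap(6, 4)): [H, B, C, G, E, J, D, A, I, F]
After 13 (swap(0, 7)): [A, B, C, G, E, J, D, H, I, F]
After 14 (swap(6, 3)): [A, B, C, D, E, J, G, H, I, F]
After 15 (swap(9, 5)): [A, B, C, D, E, F, G, H, I, J]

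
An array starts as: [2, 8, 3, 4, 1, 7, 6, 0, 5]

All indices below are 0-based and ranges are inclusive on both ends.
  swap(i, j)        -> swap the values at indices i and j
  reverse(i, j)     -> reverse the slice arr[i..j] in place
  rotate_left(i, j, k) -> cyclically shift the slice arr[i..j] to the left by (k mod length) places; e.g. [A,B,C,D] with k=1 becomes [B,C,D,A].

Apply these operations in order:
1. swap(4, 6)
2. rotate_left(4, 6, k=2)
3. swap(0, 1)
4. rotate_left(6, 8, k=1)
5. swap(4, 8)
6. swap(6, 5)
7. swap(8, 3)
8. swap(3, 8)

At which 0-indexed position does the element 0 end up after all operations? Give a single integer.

After 1 (swap(4, 6)): [2, 8, 3, 4, 6, 7, 1, 0, 5]
After 2 (rotate_left(4, 6, k=2)): [2, 8, 3, 4, 1, 6, 7, 0, 5]
After 3 (swap(0, 1)): [8, 2, 3, 4, 1, 6, 7, 0, 5]
After 4 (rotate_left(6, 8, k=1)): [8, 2, 3, 4, 1, 6, 0, 5, 7]
After 5 (swap(4, 8)): [8, 2, 3, 4, 7, 6, 0, 5, 1]
After 6 (swap(6, 5)): [8, 2, 3, 4, 7, 0, 6, 5, 1]
After 7 (swap(8, 3)): [8, 2, 3, 1, 7, 0, 6, 5, 4]
After 8 (swap(3, 8)): [8, 2, 3, 4, 7, 0, 6, 5, 1]

Answer: 5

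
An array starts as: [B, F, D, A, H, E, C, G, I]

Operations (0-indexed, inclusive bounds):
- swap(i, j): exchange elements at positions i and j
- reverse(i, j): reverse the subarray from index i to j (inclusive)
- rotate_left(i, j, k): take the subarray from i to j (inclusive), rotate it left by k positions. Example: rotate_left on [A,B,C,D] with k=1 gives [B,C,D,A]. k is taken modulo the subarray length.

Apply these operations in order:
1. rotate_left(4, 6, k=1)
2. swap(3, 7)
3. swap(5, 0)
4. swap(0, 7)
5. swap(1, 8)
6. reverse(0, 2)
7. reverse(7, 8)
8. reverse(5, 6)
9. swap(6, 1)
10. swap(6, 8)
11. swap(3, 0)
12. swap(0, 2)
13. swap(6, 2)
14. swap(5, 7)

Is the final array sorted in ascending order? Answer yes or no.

Answer: yes

Derivation:
After 1 (rotate_left(4, 6, k=1)): [B, F, D, A, E, C, H, G, I]
After 2 (swap(3, 7)): [B, F, D, G, E, C, H, A, I]
After 3 (swap(5, 0)): [C, F, D, G, E, B, H, A, I]
After 4 (swap(0, 7)): [A, F, D, G, E, B, H, C, I]
After 5 (swap(1, 8)): [A, I, D, G, E, B, H, C, F]
After 6 (reverse(0, 2)): [D, I, A, G, E, B, H, C, F]
After 7 (reverse(7, 8)): [D, I, A, G, E, B, H, F, C]
After 8 (reverse(5, 6)): [D, I, A, G, E, H, B, F, C]
After 9 (swap(6, 1)): [D, B, A, G, E, H, I, F, C]
After 10 (swap(6, 8)): [D, B, A, G, E, H, C, F, I]
After 11 (swap(3, 0)): [G, B, A, D, E, H, C, F, I]
After 12 (swap(0, 2)): [A, B, G, D, E, H, C, F, I]
After 13 (swap(6, 2)): [A, B, C, D, E, H, G, F, I]
After 14 (swap(5, 7)): [A, B, C, D, E, F, G, H, I]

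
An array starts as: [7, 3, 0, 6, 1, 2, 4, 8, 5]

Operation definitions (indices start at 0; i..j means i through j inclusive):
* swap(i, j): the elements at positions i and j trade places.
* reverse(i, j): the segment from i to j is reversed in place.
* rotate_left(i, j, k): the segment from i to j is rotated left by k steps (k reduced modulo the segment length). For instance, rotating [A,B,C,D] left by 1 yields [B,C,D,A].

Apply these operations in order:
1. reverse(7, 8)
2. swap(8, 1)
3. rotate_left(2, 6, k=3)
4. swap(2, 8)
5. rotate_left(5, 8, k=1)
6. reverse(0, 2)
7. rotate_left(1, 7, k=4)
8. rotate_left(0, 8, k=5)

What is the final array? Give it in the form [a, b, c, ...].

Answer: [7, 4, 0, 6, 3, 1, 5, 2, 8]

Derivation:
After 1 (reverse(7, 8)): [7, 3, 0, 6, 1, 2, 4, 5, 8]
After 2 (swap(8, 1)): [7, 8, 0, 6, 1, 2, 4, 5, 3]
After 3 (rotate_left(2, 6, k=3)): [7, 8, 2, 4, 0, 6, 1, 5, 3]
After 4 (swap(2, 8)): [7, 8, 3, 4, 0, 6, 1, 5, 2]
After 5 (rotate_left(5, 8, k=1)): [7, 8, 3, 4, 0, 1, 5, 2, 6]
After 6 (reverse(0, 2)): [3, 8, 7, 4, 0, 1, 5, 2, 6]
After 7 (rotate_left(1, 7, k=4)): [3, 1, 5, 2, 8, 7, 4, 0, 6]
After 8 (rotate_left(0, 8, k=5)): [7, 4, 0, 6, 3, 1, 5, 2, 8]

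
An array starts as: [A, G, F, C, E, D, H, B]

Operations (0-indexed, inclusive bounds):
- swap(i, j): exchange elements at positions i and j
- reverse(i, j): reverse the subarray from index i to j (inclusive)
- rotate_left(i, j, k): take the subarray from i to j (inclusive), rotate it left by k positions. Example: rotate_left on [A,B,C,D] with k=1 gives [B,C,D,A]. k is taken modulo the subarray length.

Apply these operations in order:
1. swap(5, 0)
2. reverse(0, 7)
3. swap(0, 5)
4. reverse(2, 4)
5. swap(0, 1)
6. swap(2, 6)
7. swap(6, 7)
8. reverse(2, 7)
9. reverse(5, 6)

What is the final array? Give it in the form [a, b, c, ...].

Answer: [H, F, C, D, B, E, A, G]

Derivation:
After 1 (swap(5, 0)): [D, G, F, C, E, A, H, B]
After 2 (reverse(0, 7)): [B, H, A, E, C, F, G, D]
After 3 (swap(0, 5)): [F, H, A, E, C, B, G, D]
After 4 (reverse(2, 4)): [F, H, C, E, A, B, G, D]
After 5 (swap(0, 1)): [H, F, C, E, A, B, G, D]
After 6 (swap(2, 6)): [H, F, G, E, A, B, C, D]
After 7 (swap(6, 7)): [H, F, G, E, A, B, D, C]
After 8 (reverse(2, 7)): [H, F, C, D, B, A, E, G]
After 9 (reverse(5, 6)): [H, F, C, D, B, E, A, G]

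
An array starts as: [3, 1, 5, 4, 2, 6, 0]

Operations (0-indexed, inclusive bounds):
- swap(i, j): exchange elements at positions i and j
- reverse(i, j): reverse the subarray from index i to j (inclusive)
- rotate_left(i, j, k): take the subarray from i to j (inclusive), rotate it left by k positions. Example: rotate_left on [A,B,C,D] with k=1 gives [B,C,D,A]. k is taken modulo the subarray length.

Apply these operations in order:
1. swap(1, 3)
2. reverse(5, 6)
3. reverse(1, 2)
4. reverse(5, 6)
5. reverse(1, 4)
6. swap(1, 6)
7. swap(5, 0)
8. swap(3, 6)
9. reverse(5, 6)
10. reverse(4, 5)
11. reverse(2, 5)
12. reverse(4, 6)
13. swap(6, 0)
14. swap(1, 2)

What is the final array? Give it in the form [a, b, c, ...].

After 1 (swap(1, 3)): [3, 4, 5, 1, 2, 6, 0]
After 2 (reverse(5, 6)): [3, 4, 5, 1, 2, 0, 6]
After 3 (reverse(1, 2)): [3, 5, 4, 1, 2, 0, 6]
After 4 (reverse(5, 6)): [3, 5, 4, 1, 2, 6, 0]
After 5 (reverse(1, 4)): [3, 2, 1, 4, 5, 6, 0]
After 6 (swap(1, 6)): [3, 0, 1, 4, 5, 6, 2]
After 7 (swap(5, 0)): [6, 0, 1, 4, 5, 3, 2]
After 8 (swap(3, 6)): [6, 0, 1, 2, 5, 3, 4]
After 9 (reverse(5, 6)): [6, 0, 1, 2, 5, 4, 3]
After 10 (reverse(4, 5)): [6, 0, 1, 2, 4, 5, 3]
After 11 (reverse(2, 5)): [6, 0, 5, 4, 2, 1, 3]
After 12 (reverse(4, 6)): [6, 0, 5, 4, 3, 1, 2]
After 13 (swap(6, 0)): [2, 0, 5, 4, 3, 1, 6]
After 14 (swap(1, 2)): [2, 5, 0, 4, 3, 1, 6]

Answer: [2, 5, 0, 4, 3, 1, 6]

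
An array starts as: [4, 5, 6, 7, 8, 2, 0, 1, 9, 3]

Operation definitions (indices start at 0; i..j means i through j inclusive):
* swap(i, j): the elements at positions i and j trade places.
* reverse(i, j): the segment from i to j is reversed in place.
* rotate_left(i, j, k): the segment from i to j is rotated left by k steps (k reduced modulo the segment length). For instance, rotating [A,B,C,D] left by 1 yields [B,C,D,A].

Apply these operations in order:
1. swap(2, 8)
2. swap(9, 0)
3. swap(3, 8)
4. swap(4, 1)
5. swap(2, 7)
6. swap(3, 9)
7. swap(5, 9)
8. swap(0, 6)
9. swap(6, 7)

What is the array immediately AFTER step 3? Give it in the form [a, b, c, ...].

After 1 (swap(2, 8)): [4, 5, 9, 7, 8, 2, 0, 1, 6, 3]
After 2 (swap(9, 0)): [3, 5, 9, 7, 8, 2, 0, 1, 6, 4]
After 3 (swap(3, 8)): [3, 5, 9, 6, 8, 2, 0, 1, 7, 4]

Answer: [3, 5, 9, 6, 8, 2, 0, 1, 7, 4]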